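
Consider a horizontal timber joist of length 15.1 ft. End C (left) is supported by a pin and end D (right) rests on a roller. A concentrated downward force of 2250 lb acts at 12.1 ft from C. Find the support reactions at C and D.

Moments about C: D_y·15.1 − 2250·12.1 = 0 → D_y = 27225/15.1 = 1802.98 ≈ 1803 lb.
ΣF_y = 0: C_y + 1802.98 − 2250 = 0 → C_y = 447.0 lb.
ΣF_x = 0: no horizontal applied forces, so C_x = 0.

C_x = 0, C_y = 447.0 lb, D_y = 1803 lb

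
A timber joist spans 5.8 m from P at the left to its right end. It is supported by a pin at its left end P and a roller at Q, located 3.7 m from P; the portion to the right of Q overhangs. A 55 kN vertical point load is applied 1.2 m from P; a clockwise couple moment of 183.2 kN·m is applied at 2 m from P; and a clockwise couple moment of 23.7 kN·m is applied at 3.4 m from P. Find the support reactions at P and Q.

P_x = 0, P_y = -18.76 kN, Q_y = 73.76 kN

ΣM about P: Q_y·3.7 − 55·1.2 − 183.2 − 23.7 = 0 → Q_y = 272.9/3.7 = 73.7568 ≈ 73.76 kN.
ΣF_y = 0: P_y + 73.7568 − 55 = 0 → P_y = -18.76 kN.
ΣF_x = 0: no horizontal applied forces, so P_x = 0.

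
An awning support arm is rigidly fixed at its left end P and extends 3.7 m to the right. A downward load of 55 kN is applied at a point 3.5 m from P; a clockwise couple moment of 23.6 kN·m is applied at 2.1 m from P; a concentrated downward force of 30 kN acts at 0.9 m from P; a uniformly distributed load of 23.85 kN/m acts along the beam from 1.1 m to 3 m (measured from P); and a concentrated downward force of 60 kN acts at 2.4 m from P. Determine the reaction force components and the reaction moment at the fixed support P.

Resultant of the distributed load: 23.85 × 1.9 = 45.315 kN at 2.05 m from P.
ΣF_x = 0: P_x = 0.
ΣF_y = 0: P_y − 55 − 30 − 23.85·1.9 − 60 = 0 → P_y = 190.3 kN.
ΣM about P: M_P − 55·3.5 − 23.6 − 30·0.9 − (23.85·1.9)·2.05 − 60·2.4 = 0 → M_P = 480.0 kN·m.

P_x = 0, P_y = 190.3 kN, M_P = 480.0 kN·m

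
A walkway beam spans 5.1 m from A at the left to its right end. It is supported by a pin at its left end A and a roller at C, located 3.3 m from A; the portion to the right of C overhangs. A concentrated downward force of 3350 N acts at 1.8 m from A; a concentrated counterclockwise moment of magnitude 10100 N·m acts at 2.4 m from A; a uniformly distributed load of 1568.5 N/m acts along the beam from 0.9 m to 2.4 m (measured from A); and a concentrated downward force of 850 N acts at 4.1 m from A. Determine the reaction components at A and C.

Resultant of the distributed load: 1568.5 × 1.5 = 2352.75 N at 1.65 m from A.
ΣM about A: C_y·3.3 − 3350·1.8 + 10100 − (1568.5·1.5)·1.65 − 850·4.1 = 0 → C_y = 3297.0375/3.3 = 999.102 ≈ 999.1 N.
ΣF_y = 0: A_y + 999.102 − 3350 − 1568.5·1.5 − 850 = 0 → A_y = 5554 N.
ΣF_x = 0: no horizontal applied forces, so A_x = 0.

A_x = 0, A_y = 5554 N, C_y = 999.1 N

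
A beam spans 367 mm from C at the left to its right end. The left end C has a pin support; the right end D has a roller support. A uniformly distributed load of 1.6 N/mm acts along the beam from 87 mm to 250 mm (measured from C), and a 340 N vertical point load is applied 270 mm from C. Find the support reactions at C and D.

Resultant of the distributed load: 1.6 × 163 = 260.8 N at 168.5 mm from C.
ΣM about C: D_y·367 − (1.6·163)·168.5 − 340·270 = 0 → D_y = 135744.8/367 = 369.877 ≈ 369.9 N.
ΣF_y = 0: C_y + 369.877 − 1.6·163 − 340 = 0 → C_y = 230.9 N.
ΣF_x = 0: no horizontal applied forces, so C_x = 0.

C_x = 0, C_y = 230.9 N, D_y = 369.9 N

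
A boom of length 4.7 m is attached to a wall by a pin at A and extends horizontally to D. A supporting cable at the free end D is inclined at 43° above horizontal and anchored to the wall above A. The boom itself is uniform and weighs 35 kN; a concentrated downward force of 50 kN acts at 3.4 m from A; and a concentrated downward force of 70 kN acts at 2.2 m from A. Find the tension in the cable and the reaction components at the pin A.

ΣM about A: T·sin43°·4.7 − 35·2.35 − 50·3.4 − 70·2.2 = 0 → T = 406.25/(4.7·0.681998) = 126.74 ≈ 126.7 kN.
ΣF_x = 0: A_x − T·cos43° = 0 → A_x = 126.74 × 0.731354 = 92.69 kN.
ΣF_y = 0: A_y + T·sin43° − 35 − 50 − 70 = 0 → A_y = 155 − 126.74 × 0.681998 = 68.56 kN.

T = 126.7 kN, A_x = 92.69 kN, A_y = 68.56 kN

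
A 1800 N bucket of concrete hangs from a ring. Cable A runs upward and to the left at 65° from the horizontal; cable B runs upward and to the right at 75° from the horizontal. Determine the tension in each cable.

ΣF_x = 0: −T_A·cos65° + T_B·cos75° = 0 → T_B = 1.63287·T_A.
ΣF_y = 0: T_A·sin65° + T_B·sin75° = 1800.
Substitute: T_A·(0.906308 + 1.63287·0.965926) = 1800 → T_A = 724.772 ≈ 724.8 N.
Then T_B = 1.63287 × 724.772 = 1183 N.

T_A = 724.8 N, T_B = 1183 N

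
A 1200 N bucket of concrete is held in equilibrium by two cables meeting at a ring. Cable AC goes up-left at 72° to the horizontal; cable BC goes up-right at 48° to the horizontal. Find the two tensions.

ΣF_x = 0: −T_AC·cos72° + T_BC·cos48° = 0 → T_BC = 0.461819·T_AC.
ΣF_y = 0: T_AC·sin72° + T_BC·sin48° = 1200.
Substitute: T_AC·(0.951057 + 0.461819·0.743145) = 1200 → T_AC = 927.174 ≈ 927.2 N.
Then T_BC = 0.461819 × 927.174 = 428.2 N.

T_AC = 927.2 N, T_BC = 428.2 N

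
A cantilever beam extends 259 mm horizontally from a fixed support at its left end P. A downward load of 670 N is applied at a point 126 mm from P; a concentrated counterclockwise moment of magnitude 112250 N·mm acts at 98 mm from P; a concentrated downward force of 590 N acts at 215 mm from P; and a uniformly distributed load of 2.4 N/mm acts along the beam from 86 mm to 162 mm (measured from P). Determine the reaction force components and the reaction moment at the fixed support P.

Resultant of the distributed load: 2.4 × 76 = 182.4 N at 124 mm from P.
ΣF_x = 0: P_x = 0.
ΣF_y = 0: P_y − 670 − 590 − 2.4·76 = 0 → P_y = 1442 N.
ΣM about P: M_P − 670·126 + 112250 − 590·215 − (2.4·76)·124 = 0 → M_P = 121600 N·mm.

P_x = 0, P_y = 1442 N, M_P = 121600 N·mm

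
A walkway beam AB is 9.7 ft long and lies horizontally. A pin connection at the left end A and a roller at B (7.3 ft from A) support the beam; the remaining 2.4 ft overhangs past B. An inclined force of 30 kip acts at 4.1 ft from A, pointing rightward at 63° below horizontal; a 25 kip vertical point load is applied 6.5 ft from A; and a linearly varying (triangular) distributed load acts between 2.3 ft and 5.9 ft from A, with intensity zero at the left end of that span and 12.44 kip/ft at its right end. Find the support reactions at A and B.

A_x = -13.62 kip, A_y = 22.43 kip, B_y = 51.69 kip

Resultant of the triangular load: ½ × 12.44 × 3.6 = 22.392 kip, acting at 4.7 ft from A (one-third of the span from the peak).
Moments about A: B_y·7.3 − 30·sin63°·4.1 − 25·6.5 − (½·12.44·3.6)·4.7 = 0 → B_y = 377.336/7.3 = 51.6899 ≈ 51.69 kip.
ΣF_y = 0: A_y + 51.6899 − 30·sin63° − 25 − ½·12.44·3.6 = 0 → A_y = 22.43 kip.
ΣF_x = 0: A_x + 30·cos63° = 0 → A_x = -13.62 kip.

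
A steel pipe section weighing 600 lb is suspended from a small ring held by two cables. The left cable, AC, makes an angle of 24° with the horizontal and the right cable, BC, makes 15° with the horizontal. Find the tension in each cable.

T_AC = 920.9 lb, T_BC = 871.0 lb

ΣF_x = 0: −T_AC·cos24° + T_BC·cos15° = 0 → T_BC = 0.945772·T_AC.
ΣF_y = 0: T_AC·sin24° + T_BC·sin15° = 600.
Substitute: T_AC·(0.406737 + 0.945772·0.258819) = 600 → T_AC = 920.922 ≈ 920.9 lb.
Then T_BC = 0.945772 × 920.922 = 871.0 lb.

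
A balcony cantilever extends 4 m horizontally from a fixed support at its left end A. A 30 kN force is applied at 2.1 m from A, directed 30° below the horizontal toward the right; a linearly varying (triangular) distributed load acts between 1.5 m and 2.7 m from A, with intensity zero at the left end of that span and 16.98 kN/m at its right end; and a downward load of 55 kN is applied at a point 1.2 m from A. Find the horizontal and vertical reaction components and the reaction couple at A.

A_x = -25.98 kN, A_y = 80.19 kN, M_A = 120.9 kN·m

Resultant of the triangular load: ½ × 16.98 × 1.2 = 10.188 kN, acting at 2.3 m from A (one-third of the span from the peak).
ΣF_x = 0: A_x + 30·cos30° = 0 → A_x = -25.98 kN.
ΣF_y = 0: A_y − 30·sin30° − ½·16.98·1.2 − 55 = 0 → A_y = 80.19 kN.
ΣM about A: M_A − 30·sin30°·2.1 − (½·16.98·1.2)·2.3 − 55·1.2 = 0 → M_A = 120.9 kN·m.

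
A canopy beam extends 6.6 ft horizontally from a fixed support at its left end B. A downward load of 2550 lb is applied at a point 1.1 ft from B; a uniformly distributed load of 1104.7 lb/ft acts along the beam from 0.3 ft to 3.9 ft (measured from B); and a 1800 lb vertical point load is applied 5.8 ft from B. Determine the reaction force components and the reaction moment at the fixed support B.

Resultant of the distributed load: 1104.7 × 3.6 = 3976.92 lb at 2.1 ft from B.
ΣF_x = 0: B_x = 0.
ΣF_y = 0: B_y − 2550 − 1104.7·3.6 − 1800 = 0 → B_y = 8327 lb.
ΣM about B: M_B − 2550·1.1 − (1104.7·3.6)·2.1 − 1800·5.8 = 0 → M_B = 21600 lb·ft.

B_x = 0, B_y = 8327 lb, M_B = 21600 lb·ft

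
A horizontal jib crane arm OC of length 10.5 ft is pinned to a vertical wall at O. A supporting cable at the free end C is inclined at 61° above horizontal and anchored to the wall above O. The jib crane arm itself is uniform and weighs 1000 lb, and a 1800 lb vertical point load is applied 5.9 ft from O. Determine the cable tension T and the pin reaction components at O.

T = 1728 lb, O_x = 837.8 lb, O_y = 1289 lb

ΣM about O: T·sin61°·10.5 − 1000·5.25 − 1800·5.9 = 0 → T = 15870/(10.5·0.87462) = 1728.1 ≈ 1728 lb.
ΣF_x = 0: O_x − T·cos61° = 0 → O_x = 1728.1 × 0.48481 = 837.8 lb.
ΣF_y = 0: O_y + T·sin61° − 1000 − 1800 = 0 → O_y = 2800 − 1728.1 × 0.87462 = 1289 lb.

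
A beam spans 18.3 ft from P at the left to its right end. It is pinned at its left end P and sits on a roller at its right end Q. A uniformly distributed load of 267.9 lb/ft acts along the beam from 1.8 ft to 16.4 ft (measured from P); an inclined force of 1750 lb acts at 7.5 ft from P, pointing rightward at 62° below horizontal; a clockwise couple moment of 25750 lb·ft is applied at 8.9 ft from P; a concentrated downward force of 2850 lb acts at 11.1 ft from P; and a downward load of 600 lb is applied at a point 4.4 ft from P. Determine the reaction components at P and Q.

P_x = -821.6 lb, P_y = 3048 lb, Q_y = 5858 lb

Resultant of the distributed load: 267.9 × 14.6 = 3911.34 lb at 9.1 ft from P.
Moments about P: Q_y·18.3 − (267.9·14.6)·9.1 − 1750·sin62°·7.5 − 25750 − 2850·11.1 − 600·4.4 = 0 → Q_y = 107207/18.3 = 5858.31 ≈ 5858 lb.
ΣF_y = 0: P_y + 5858.31 − 267.9·14.6 − 1750·sin62° − 2850 − 600 = 0 → P_y = 3048 lb.
ΣF_x = 0: P_x + 1750·cos62° = 0 → P_x = -821.6 lb.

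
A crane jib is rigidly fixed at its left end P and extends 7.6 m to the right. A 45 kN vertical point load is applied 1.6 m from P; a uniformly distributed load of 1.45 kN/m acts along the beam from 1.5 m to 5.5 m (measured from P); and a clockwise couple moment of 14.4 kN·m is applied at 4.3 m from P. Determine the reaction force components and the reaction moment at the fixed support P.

P_x = 0, P_y = 50.80 kN, M_P = 106.7 kN·m

Resultant of the distributed load: 1.45 × 4 = 5.8 kN at 3.5 m from P.
ΣF_x = 0: P_x = 0.
ΣF_y = 0: P_y − 45 − 1.45·4 = 0 → P_y = 50.80 kN.
ΣM about P: M_P − 45·1.6 − (1.45·4)·3.5 − 14.4 = 0 → M_P = 106.7 kN·m.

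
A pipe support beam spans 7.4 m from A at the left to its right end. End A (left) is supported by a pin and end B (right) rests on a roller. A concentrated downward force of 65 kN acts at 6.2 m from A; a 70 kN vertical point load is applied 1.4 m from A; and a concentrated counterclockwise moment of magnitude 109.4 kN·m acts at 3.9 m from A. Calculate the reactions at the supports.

A_x = 0, A_y = 82.08 kN, B_y = 52.92 kN

Taking moments about A: B_y·7.4 − 65·6.2 − 70·1.4 + 109.4 = 0 → B_y = 391.6/7.4 = 52.9189 ≈ 52.92 kN.
ΣF_y = 0: A_y + 52.9189 − 65 − 70 = 0 → A_y = 82.08 kN.
ΣF_x = 0: no horizontal applied forces, so A_x = 0.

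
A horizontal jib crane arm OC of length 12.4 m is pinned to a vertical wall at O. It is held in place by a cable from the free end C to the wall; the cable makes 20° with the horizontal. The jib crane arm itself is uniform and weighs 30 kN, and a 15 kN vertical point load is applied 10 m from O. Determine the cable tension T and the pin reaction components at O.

T = 79.23 kN, O_x = 74.45 kN, O_y = 17.90 kN

ΣM about O: T·sin20°·12.4 − 30·6.2 − 15·10 = 0 → T = 336/(12.4·0.34202) = 79.2257 ≈ 79.23 kN.
ΣF_x = 0: O_x − T·cos20° = 0 → O_x = 79.2257 × 0.939693 = 74.45 kN.
ΣF_y = 0: O_y + T·sin20° − 30 − 15 = 0 → O_y = 45 − 79.2257 × 0.34202 = 17.90 kN.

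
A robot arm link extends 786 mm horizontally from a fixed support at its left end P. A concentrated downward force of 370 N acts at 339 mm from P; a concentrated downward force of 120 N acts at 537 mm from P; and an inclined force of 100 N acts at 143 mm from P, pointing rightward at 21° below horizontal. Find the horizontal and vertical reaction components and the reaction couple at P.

P_x = -93.36 N, P_y = 525.8 N, M_P = 195000 N·mm

ΣF_x = 0: P_x + 100·cos21° = 0 → P_x = -93.36 N.
ΣF_y = 0: P_y − 370 − 120 − 100·sin21° = 0 → P_y = 525.8 N.
ΣM about P: M_P − 370·339 − 120·537 − 100·sin21°·143 = 0 → M_P = 195000 N·mm.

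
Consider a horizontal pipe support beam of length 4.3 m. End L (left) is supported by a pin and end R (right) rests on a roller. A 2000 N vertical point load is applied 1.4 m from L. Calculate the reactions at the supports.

Moments about L: R_y·4.3 − 2000·1.4 = 0 → R_y = 2800/4.3 = 651.163 ≈ 651.2 N.
ΣF_y = 0: L_y + 651.163 − 2000 = 0 → L_y = 1349 N.
ΣF_x = 0: no horizontal applied forces, so L_x = 0.

L_x = 0, L_y = 1349 N, R_y = 651.2 N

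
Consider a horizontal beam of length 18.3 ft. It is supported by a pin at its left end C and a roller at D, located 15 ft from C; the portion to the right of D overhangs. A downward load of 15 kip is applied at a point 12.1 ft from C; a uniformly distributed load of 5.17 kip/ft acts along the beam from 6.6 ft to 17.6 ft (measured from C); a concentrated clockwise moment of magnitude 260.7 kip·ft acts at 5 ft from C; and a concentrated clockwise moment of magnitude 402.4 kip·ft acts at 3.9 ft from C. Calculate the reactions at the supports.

C_x = 0, C_y = -30.31 kip, D_y = 102.2 kip

Resultant of the distributed load: 5.17 × 11 = 56.87 kip at 12.1 ft from C.
ΣM about C: D_y·15 − 15·12.1 − (5.17·11)·12.1 − 260.7 − 402.4 = 0 → D_y = 1532.727/15 = 102.182 ≈ 102.2 kip.
ΣF_y = 0: C_y + 102.182 − 15 − 5.17·11 = 0 → C_y = -30.31 kip.
ΣF_x = 0: no horizontal applied forces, so C_x = 0.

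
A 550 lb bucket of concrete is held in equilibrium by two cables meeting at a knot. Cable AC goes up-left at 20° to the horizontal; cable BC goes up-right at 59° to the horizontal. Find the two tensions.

ΣF_x = 0: −T_AC·cos20° + T_BC·cos59° = 0 → T_BC = 1.82451·T_AC.
ΣF_y = 0: T_AC·sin20° + T_BC·sin59° = 550.
Substitute: T_AC·(0.34202 + 1.82451·0.857167) = 550 → T_AC = 288.573 ≈ 288.6 lb.
Then T_BC = 1.82451 × 288.573 = 526.5 lb.

T_AC = 288.6 lb, T_BC = 526.5 lb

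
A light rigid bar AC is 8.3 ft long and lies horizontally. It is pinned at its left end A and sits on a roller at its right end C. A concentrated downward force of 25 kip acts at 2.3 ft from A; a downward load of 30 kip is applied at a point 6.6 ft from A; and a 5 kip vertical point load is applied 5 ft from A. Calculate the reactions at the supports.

A_x = 0, A_y = 26.20 kip, C_y = 33.80 kip

Moments about A: C_y·8.3 − 25·2.3 − 30·6.6 − 5·5 = 0 → C_y = 280.5/8.3 = 33.7952 ≈ 33.80 kip.
ΣF_y = 0: A_y + 33.7952 − 25 − 30 − 5 = 0 → A_y = 26.20 kip.
ΣF_x = 0: no horizontal applied forces, so A_x = 0.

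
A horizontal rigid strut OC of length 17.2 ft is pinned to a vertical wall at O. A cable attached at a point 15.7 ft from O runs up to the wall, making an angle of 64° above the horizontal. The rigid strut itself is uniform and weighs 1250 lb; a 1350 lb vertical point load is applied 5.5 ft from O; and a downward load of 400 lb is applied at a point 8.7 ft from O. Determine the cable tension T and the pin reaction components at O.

T = 1535 lb, O_x = 672.7 lb, O_y = 1621 lb

ΣM about O: T·sin64°·15.7 − 1250·8.6 − 1350·5.5 − 400·8.7 = 0 → T = 21655/(15.7·0.898794) = 1534.61 ≈ 1535 lb.
ΣF_x = 0: O_x − T·cos64° = 0 → O_x = 1534.61 × 0.438371 = 672.7 lb.
ΣF_y = 0: O_y + T·sin64° − 1250 − 1350 − 400 = 0 → O_y = 3000 − 1534.61 × 0.898794 = 1621 lb.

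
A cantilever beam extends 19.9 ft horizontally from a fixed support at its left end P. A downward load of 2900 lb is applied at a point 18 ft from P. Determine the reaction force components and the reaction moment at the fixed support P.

P_x = 0, P_y = 2900 lb, M_P = 52200 lb·ft

ΣF_x = 0: P_x = 0.
ΣF_y = 0: P_y − 2900 = 0 → P_y = 2900 lb.
ΣM about P: M_P − 2900·18 = 0 → M_P = 52200 lb·ft.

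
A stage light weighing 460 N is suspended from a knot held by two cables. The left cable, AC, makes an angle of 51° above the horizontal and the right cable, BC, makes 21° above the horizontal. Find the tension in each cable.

T_AC = 451.5 N, T_BC = 304.4 N

ΣF_x = 0: −T_AC·cos51° + T_BC·cos21° = 0 → T_BC = 0.674093·T_AC.
ΣF_y = 0: T_AC·sin51° + T_BC·sin21° = 460.
Substitute: T_AC·(0.777146 + 0.674093·0.358368) = 460 → T_AC = 451.547 ≈ 451.5 N.
Then T_BC = 0.674093 × 451.547 = 304.4 N.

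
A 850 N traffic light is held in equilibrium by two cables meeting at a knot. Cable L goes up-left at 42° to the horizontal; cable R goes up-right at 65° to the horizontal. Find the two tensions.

T_L = 375.6 N, T_R = 660.5 N

ΣF_x = 0: −T_L·cos42° + T_R·cos65° = 0 → T_R = 1.75843·T_L.
ΣF_y = 0: T_L·sin42° + T_R·sin65° = 850.
Substitute: T_L·(0.669131 + 1.75843·0.906308) = 850 → T_L = 375.639 ≈ 375.6 N.
Then T_R = 1.75843 × 375.639 = 660.5 N.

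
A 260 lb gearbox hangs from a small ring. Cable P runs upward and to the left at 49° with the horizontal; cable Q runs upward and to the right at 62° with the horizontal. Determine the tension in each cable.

T_P = 130.7 lb, T_Q = 182.7 lb

ΣF_x = 0: −T_P·cos49° + T_Q·cos62° = 0 → T_Q = 1.39744·T_P.
ΣF_y = 0: T_P·sin49° + T_Q·sin62° = 260.
Substitute: T_P·(0.75471 + 1.39744·0.882948) = 260 → T_P = 130.747 ≈ 130.7 lb.
Then T_Q = 1.39744 × 130.747 = 182.7 lb.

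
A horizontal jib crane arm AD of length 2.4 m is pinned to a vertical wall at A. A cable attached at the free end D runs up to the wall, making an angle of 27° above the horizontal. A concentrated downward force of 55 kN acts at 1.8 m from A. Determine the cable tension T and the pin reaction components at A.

ΣM about A: T·sin27°·2.4 − 55·1.8 = 0 → T = 99/(2.4·0.45399) = 90.861 ≈ 90.86 kN.
ΣF_x = 0: A_x − T·cos27° = 0 → A_x = 90.861 × 0.891007 = 80.96 kN.
ΣF_y = 0: A_y + T·sin27° − 55 = 0 → A_y = 55 − 90.861 × 0.45399 = 13.75 kN.

T = 90.86 kN, A_x = 80.96 kN, A_y = 13.75 kN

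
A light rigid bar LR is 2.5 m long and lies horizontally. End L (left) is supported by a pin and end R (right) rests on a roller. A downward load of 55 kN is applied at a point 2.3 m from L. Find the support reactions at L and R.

L_x = 0, L_y = 4.400 kN, R_y = 50.60 kN

Taking moments about L: R_y·2.5 − 55·2.3 = 0 → R_y = 126.5/2.5 = 50.60 kN.
ΣF_y = 0: L_y + 50.6 − 55 = 0 → L_y = 4.400 kN.
ΣF_x = 0: no horizontal applied forces, so L_x = 0.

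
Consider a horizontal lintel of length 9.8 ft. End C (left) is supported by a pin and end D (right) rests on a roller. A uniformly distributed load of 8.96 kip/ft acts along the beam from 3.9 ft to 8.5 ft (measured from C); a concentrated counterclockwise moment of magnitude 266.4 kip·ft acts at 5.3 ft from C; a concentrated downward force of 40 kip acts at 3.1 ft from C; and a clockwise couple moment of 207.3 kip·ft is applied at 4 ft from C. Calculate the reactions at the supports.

Resultant of the distributed load: 8.96 × 4.6 = 41.216 kip at 6.2 ft from C.
ΣM about C: D_y·9.8 − (8.96·4.6)·6.2 + 266.4 − 40·3.1 − 207.3 = 0 → D_y = 320.4392/9.8 = 32.6979 ≈ 32.70 kip.
ΣF_y = 0: C_y + 32.6979 − 8.96·4.6 − 40 = 0 → C_y = 48.52 kip.
ΣF_x = 0: no horizontal applied forces, so C_x = 0.

C_x = 0, C_y = 48.52 kip, D_y = 32.70 kip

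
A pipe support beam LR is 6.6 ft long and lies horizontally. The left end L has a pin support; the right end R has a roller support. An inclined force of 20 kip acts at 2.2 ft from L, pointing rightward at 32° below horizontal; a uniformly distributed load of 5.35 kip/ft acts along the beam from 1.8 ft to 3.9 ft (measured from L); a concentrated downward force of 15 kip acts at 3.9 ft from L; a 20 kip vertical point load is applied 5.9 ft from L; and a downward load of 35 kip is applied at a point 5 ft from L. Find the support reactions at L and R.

L_x = -16.96 kip, L_y = 30.19 kip, R_y = 61.64 kip

Resultant of the distributed load: 5.35 × 2.1 = 11.235 kip at 2.85 ft from L.
Taking moments about L: R_y·6.6 − 20·sin32°·2.2 − (5.35·2.1)·2.85 − 15·3.9 − 20·5.9 − 35·5 = 0 → R_y = 406.836/6.6 = 61.6418 ≈ 61.64 kip.
ΣF_y = 0: L_y + 61.6418 − 20·sin32° − 5.35·2.1 − 15 − 20 − 35 = 0 → L_y = 30.19 kip.
ΣF_x = 0: L_x + 20·cos32° = 0 → L_x = -16.96 kip.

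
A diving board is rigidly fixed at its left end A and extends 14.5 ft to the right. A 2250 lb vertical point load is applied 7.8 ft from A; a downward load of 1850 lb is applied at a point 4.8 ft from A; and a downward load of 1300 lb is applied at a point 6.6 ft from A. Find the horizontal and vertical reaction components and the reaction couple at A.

A_x = 0, A_y = 5400 lb, M_A = 35010 lb·ft

ΣF_x = 0: A_x = 0.
ΣF_y = 0: A_y − 2250 − 1850 − 1300 = 0 → A_y = 5400 lb.
ΣM about A: M_A − 2250·7.8 − 1850·4.8 − 1300·6.6 = 0 → M_A = 35010 lb·ft.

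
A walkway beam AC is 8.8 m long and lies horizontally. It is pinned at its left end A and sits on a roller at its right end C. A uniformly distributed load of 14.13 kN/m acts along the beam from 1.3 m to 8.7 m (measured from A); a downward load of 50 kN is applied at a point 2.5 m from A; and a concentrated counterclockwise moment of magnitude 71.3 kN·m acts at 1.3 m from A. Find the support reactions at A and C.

A_x = 0, A_y = 89.05 kN, C_y = 65.51 kN

Resultant of the distributed load: 14.13 × 7.4 = 104.562 kN at 5 m from A.
Taking moments about A: C_y·8.8 − (14.13·7.4)·5 − 50·2.5 + 71.3 = 0 → C_y = 576.51/8.8 = 65.5125 ≈ 65.51 kN.
ΣF_y = 0: A_y + 65.5125 − 14.13·7.4 − 50 = 0 → A_y = 89.05 kN.
ΣF_x = 0: no horizontal applied forces, so A_x = 0.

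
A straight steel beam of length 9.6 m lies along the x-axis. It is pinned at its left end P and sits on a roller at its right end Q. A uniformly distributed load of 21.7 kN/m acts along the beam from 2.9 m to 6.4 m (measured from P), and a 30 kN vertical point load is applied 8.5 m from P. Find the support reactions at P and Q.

Resultant of the distributed load: 21.7 × 3.5 = 75.95 kN at 4.65 m from P.
ΣM about P: Q_y·9.6 − (21.7·3.5)·4.65 − 30·8.5 = 0 → Q_y = 608.1675/9.6 = 63.3508 ≈ 63.35 kN.
ΣF_y = 0: P_y + 63.3508 − 21.7·3.5 − 30 = 0 → P_y = 42.60 kN.
ΣF_x = 0: no horizontal applied forces, so P_x = 0.

P_x = 0, P_y = 42.60 kN, Q_y = 63.35 kN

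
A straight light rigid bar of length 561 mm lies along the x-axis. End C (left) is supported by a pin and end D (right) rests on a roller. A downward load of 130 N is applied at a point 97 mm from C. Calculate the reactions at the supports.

Taking moments about C: D_y·561 − 130·97 = 0 → D_y = 12610/561 = 22.4777 ≈ 22.48 N.
ΣF_y = 0: C_y + 22.4777 − 130 = 0 → C_y = 107.5 N.
ΣF_x = 0: no horizontal applied forces, so C_x = 0.

C_x = 0, C_y = 107.5 N, D_y = 22.48 N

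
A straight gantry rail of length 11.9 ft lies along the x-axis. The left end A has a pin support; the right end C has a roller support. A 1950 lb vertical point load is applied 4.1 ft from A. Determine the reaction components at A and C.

A_x = 0, A_y = 1278 lb, C_y = 671.8 lb

Taking moments about A: C_y·11.9 − 1950·4.1 = 0 → C_y = 7995/11.9 = 671.849 ≈ 671.8 lb.
ΣF_y = 0: A_y + 671.849 − 1950 = 0 → A_y = 1278 lb.
ΣF_x = 0: no horizontal applied forces, so A_x = 0.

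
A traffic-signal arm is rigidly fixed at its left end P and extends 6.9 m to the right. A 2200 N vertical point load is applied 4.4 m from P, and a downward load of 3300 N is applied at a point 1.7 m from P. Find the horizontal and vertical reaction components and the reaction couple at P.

P_x = 0, P_y = 5500 N, M_P = 15290 N·m

ΣF_x = 0: P_x = 0.
ΣF_y = 0: P_y − 2200 − 3300 = 0 → P_y = 5500 N.
ΣM about P: M_P − 2200·4.4 − 3300·1.7 = 0 → M_P = 15290 N·m.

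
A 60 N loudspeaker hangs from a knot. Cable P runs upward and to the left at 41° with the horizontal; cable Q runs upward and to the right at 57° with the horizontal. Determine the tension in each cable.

T_P = 33.00 N, T_Q = 45.73 N

ΣF_x = 0: −T_P·cos41° + T_Q·cos57° = 0 → T_Q = 1.38571·T_P.
ΣF_y = 0: T_P·sin41° + T_Q·sin57° = 60.
Substitute: T_P·(0.656059 + 1.38571·0.838671) = 60 → T_P = 32.9994 ≈ 33.00 N.
Then T_Q = 1.38571 × 32.9994 = 45.73 N.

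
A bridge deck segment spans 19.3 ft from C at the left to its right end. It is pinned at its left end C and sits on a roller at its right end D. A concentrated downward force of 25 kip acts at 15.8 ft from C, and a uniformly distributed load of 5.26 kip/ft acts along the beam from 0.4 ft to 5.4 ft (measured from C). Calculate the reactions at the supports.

Resultant of the distributed load: 5.26 × 5 = 26.3 kip at 2.9 ft from C.
ΣM about C: D_y·19.3 − 25·15.8 − (5.26·5)·2.9 = 0 → D_y = 471.27/19.3 = 24.4181 ≈ 24.42 kip.
ΣF_y = 0: C_y + 24.4181 − 25 − 5.26·5 = 0 → C_y = 26.88 kip.
ΣF_x = 0: no horizontal applied forces, so C_x = 0.

C_x = 0, C_y = 26.88 kip, D_y = 24.42 kip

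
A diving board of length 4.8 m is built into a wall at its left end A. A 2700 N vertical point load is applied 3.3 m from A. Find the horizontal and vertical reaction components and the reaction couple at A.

ΣF_x = 0: A_x = 0.
ΣF_y = 0: A_y − 2700 = 0 → A_y = 2700 N.
ΣM about A: M_A − 2700·3.3 = 0 → M_A = 8910 N·m.

A_x = 0, A_y = 2700 N, M_A = 8910 N·m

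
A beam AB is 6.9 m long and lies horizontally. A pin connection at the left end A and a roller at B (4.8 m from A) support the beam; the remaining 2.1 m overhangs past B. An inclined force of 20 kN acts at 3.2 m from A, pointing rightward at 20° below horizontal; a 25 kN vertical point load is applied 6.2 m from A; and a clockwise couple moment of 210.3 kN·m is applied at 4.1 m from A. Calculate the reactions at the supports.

Taking moments about A: B_y·4.8 − 20·sin20°·3.2 − 25·6.2 − 210.3 = 0 → B_y = 387.189/4.8 = 80.6644 ≈ 80.66 kN.
ΣF_y = 0: A_y + 80.6644 − 20·sin20° − 25 = 0 → A_y = -48.82 kN.
ΣF_x = 0: A_x + 20·cos20° = 0 → A_x = -18.79 kN.

A_x = -18.79 kN, A_y = -48.82 kN, B_y = 80.66 kN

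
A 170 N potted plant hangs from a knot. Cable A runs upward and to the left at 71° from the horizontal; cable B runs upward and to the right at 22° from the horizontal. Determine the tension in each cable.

ΣF_x = 0: −T_A·cos71° + T_B·cos22° = 0 → T_B = 0.351137·T_A.
ΣF_y = 0: T_A·sin71° + T_B·sin22° = 170.
Substitute: T_A·(0.945519 + 0.351137·0.374607) = 170 → T_A = 157.837 ≈ 157.8 N.
Then T_B = 0.351137 × 157.837 = 55.42 N.

T_A = 157.8 N, T_B = 55.42 N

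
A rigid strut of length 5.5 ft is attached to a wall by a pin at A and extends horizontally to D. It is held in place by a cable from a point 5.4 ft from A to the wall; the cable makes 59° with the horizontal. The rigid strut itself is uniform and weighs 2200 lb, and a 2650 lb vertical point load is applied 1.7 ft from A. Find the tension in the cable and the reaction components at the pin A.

ΣM about A: T·sin59°·5.4 − 2200·2.75 − 2650·1.7 = 0 → T = 10555/(5.4·0.857167) = 2280.34 ≈ 2280 lb.
ΣF_x = 0: A_x − T·cos59° = 0 → A_x = 2280.34 × 0.515038 = 1174 lb.
ΣF_y = 0: A_y + T·sin59° − 2200 − 2650 = 0 → A_y = 4850 − 2280.34 × 0.857167 = 2895 lb.

T = 2280 lb, A_x = 1174 lb, A_y = 2895 lb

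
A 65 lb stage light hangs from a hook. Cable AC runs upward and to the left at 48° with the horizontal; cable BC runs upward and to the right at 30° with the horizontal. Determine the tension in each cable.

ΣF_x = 0: −T_AC·cos48° + T_BC·cos30° = 0 → T_BC = 0.772645·T_AC.
ΣF_y = 0: T_AC·sin48° + T_BC·sin30° = 65.
Substitute: T_AC·(0.743145 + 0.772645·0.5) = 65 → T_AC = 57.5492 ≈ 57.55 lb.
Then T_BC = 0.772645 × 57.5492 = 44.47 lb.

T_AC = 57.55 lb, T_BC = 44.47 lb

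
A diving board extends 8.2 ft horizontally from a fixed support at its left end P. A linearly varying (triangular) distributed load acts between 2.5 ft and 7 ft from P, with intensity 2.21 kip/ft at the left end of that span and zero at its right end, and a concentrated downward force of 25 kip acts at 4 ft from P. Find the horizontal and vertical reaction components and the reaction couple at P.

P_x = 0, P_y = 29.97 kip, M_P = 119.9 kip·ft

Resultant of the triangular load: ½ × 2.21 × 4.5 = 4.9725 kip, acting at 4 ft from P (one-third of the span from the peak).
ΣF_x = 0: P_x = 0.
ΣF_y = 0: P_y − ½·2.21·4.5 − 25 = 0 → P_y = 29.97 kip.
ΣM about P: M_P − (½·2.21·4.5)·4 − 25·4 = 0 → M_P = 119.9 kip·ft.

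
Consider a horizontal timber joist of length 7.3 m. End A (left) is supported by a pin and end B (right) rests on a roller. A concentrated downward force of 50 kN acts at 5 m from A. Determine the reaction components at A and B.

A_x = 0, A_y = 15.75 kN, B_y = 34.25 kN

ΣM about A: B_y·7.3 − 50·5 = 0 → B_y = 250/7.3 = 34.2466 ≈ 34.25 kN.
ΣF_y = 0: A_y + 34.2466 − 50 = 0 → A_y = 15.75 kN.
ΣF_x = 0: no horizontal applied forces, so A_x = 0.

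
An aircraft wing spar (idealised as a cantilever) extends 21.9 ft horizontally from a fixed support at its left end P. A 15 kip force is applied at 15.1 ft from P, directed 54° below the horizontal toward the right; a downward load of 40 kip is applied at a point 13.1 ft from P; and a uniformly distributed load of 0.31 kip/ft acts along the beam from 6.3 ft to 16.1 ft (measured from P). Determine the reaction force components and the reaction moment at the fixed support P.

P_x = -8.817 kip, P_y = 55.17 kip, M_P = 741.3 kip·ft

Resultant of the distributed load: 0.31 × 9.8 = 3.038 kip at 11.2 ft from P.
ΣF_x = 0: P_x + 15·cos54° = 0 → P_x = -8.817 kip.
ΣF_y = 0: P_y − 15·sin54° − 40 − 0.31·9.8 = 0 → P_y = 55.17 kip.
ΣM about P: M_P − 15·sin54°·15.1 − 40·13.1 − (0.31·9.8)·11.2 = 0 → M_P = 741.3 kip·ft.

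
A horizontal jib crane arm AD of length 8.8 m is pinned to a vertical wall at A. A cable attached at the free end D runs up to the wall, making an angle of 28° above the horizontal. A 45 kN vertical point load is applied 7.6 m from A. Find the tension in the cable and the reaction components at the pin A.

T = 82.78 kN, A_x = 73.09 kN, A_y = 6.136 kN

ΣM about A: T·sin28°·8.8 − 45·7.6 = 0 → T = 342/(8.8·0.469472) = 82.7816 ≈ 82.78 kN.
ΣF_x = 0: A_x − T·cos28° = 0 → A_x = 82.7816 × 0.882948 = 73.09 kN.
ΣF_y = 0: A_y + T·sin28° − 45 = 0 → A_y = 45 − 82.7816 × 0.469472 = 6.136 kN.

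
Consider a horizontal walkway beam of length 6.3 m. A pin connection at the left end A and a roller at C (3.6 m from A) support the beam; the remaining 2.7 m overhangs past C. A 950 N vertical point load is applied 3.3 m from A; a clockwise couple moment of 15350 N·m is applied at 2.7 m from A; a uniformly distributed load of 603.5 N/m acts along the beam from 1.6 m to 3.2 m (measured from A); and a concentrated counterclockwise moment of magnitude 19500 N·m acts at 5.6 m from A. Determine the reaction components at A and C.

Resultant of the distributed load: 603.5 × 1.6 = 965.6 N at 2.4 m from A.
Moments about A: C_y·3.6 − 950·3.3 − 15350 − (603.5·1.6)·2.4 + 19500 = 0 → C_y = 1302.44/3.6 = 361.789 ≈ 361.8 N.
ΣF_y = 0: A_y + 361.789 − 950 − 603.5·1.6 = 0 → A_y = 1554 N.
ΣF_x = 0: no horizontal applied forces, so A_x = 0.

A_x = 0, A_y = 1554 N, C_y = 361.8 N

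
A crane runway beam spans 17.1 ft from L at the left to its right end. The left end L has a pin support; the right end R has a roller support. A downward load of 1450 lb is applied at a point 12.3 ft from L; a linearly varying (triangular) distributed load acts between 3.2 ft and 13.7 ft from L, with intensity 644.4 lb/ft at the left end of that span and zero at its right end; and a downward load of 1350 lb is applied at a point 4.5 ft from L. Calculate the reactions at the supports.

Resultant of the triangular load: ½ × 644.4 × 10.5 = 3383.1 lb, acting at 6.7 ft from L (one-third of the span from the peak).
Taking moments about L: R_y·17.1 − 1450·12.3 − (½·644.4·10.5)·6.7 − 1350·4.5 = 0 → R_y = 46576.77/17.1 = 2723.79 ≈ 2724 lb.
ΣF_y = 0: L_y + 2723.79 − 1450 − ½·644.4·10.5 − 1350 = 0 → L_y = 3459 lb.
ΣF_x = 0: no horizontal applied forces, so L_x = 0.

L_x = 0, L_y = 3459 lb, R_y = 2724 lb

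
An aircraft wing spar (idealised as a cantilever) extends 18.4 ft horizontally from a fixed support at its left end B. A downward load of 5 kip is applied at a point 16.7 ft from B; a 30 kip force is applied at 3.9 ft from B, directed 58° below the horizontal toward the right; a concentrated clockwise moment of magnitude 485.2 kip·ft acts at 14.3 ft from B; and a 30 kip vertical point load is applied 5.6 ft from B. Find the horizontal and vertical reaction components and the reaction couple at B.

B_x = -15.90 kip, B_y = 60.44 kip, M_B = 835.9 kip·ft

ΣF_x = 0: B_x + 30·cos58° = 0 → B_x = -15.90 kip.
ΣF_y = 0: B_y − 5 − 30·sin58° − 30 = 0 → B_y = 60.44 kip.
ΣM about B: M_B − 5·16.7 − 30·sin58°·3.9 − 485.2 − 30·5.6 = 0 → M_B = 835.9 kip·ft.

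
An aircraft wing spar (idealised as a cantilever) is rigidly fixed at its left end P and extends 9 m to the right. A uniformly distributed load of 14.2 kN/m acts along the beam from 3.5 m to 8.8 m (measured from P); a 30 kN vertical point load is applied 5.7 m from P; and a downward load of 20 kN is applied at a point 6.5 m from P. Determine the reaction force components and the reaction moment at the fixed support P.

Resultant of the distributed load: 14.2 × 5.3 = 75.26 kN at 6.15 m from P.
ΣF_x = 0: P_x = 0.
ΣF_y = 0: P_y − 14.2·5.3 − 30 − 20 = 0 → P_y = 125.3 kN.
ΣM about P: M_P − (14.2·5.3)·6.15 − 30·5.7 − 20·6.5 = 0 → M_P = 763.8 kN·m.

P_x = 0, P_y = 125.3 kN, M_P = 763.8 kN·m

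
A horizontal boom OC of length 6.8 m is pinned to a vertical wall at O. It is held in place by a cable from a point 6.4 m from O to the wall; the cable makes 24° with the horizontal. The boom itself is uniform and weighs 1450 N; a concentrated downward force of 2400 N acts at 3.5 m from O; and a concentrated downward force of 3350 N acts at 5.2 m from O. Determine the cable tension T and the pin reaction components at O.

ΣM about O: T·sin24°·6.4 − 1450·3.4 − 2400·3.5 − 3350·5.2 = 0 → T = 30750/(6.4·0.406737) = 11812.8 ≈ 11810 N.
ΣF_x = 0: O_x − T·cos24° = 0 → O_x = 11812.8 × 0.913545 = 10790 N.
ΣF_y = 0: O_y + T·sin24° − 1450 − 2400 − 3350 = 0 → O_y = 7200 − 11812.8 × 0.406737 = 2395 N.

T = 11810 N, O_x = 10790 N, O_y = 2395 N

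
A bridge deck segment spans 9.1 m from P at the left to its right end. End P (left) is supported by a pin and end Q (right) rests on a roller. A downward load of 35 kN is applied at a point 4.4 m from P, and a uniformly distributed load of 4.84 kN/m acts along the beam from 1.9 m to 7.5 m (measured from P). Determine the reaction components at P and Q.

Resultant of the distributed load: 4.84 × 5.6 = 27.104 kN at 4.7 m from P.
Moments about P: Q_y·9.1 − 35·4.4 − (4.84·5.6)·4.7 = 0 → Q_y = 281.3888/9.1 = 30.9218 ≈ 30.92 kN.
ΣF_y = 0: P_y + 30.9218 − 35 − 4.84·5.6 = 0 → P_y = 31.18 kN.
ΣF_x = 0: no horizontal applied forces, so P_x = 0.

P_x = 0, P_y = 31.18 kN, Q_y = 30.92 kN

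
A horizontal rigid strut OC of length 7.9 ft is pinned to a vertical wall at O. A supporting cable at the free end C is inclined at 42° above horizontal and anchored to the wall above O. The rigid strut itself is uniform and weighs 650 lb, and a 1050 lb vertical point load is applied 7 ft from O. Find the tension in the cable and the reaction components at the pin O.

ΣM about O: T·sin42°·7.9 − 650·3.95 − 1050·7 = 0 → T = 9917.5/(7.9·0.669131) = 1876.13 ≈ 1876 lb.
ΣF_x = 0: O_x − T·cos42° = 0 → O_x = 1876.13 × 0.743145 = 1394 lb.
ΣF_y = 0: O_y + T·sin42° − 650 − 1050 = 0 → O_y = 1700 − 1876.13 × 0.669131 = 444.6 lb.

T = 1876 lb, O_x = 1394 lb, O_y = 444.6 lb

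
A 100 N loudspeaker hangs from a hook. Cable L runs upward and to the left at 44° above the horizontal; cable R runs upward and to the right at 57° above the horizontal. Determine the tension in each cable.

ΣF_x = 0: −T_L·cos44° + T_R·cos57° = 0 → T_R = 1.32076·T_L.
ΣF_y = 0: T_L·sin44° + T_R·sin57° = 100.
Substitute: T_L·(0.694658 + 1.32076·0.838671) = 100 → T_L = 55.4834 ≈ 55.48 N.
Then T_R = 1.32076 × 55.4834 = 73.28 N.

T_L = 55.48 N, T_R = 73.28 N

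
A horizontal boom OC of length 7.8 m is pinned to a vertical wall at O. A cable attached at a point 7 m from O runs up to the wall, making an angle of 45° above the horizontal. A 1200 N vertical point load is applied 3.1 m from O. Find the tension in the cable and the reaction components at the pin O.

T = 751.6 N, O_x = 531.4 N, O_y = 668.6 N

ΣM about O: T·sin45°·7 − 1200·3.1 = 0 → T = 3720/(7·0.707107) = 751.553 ≈ 751.6 N.
ΣF_x = 0: O_x − T·cos45° = 0 → O_x = 751.553 × 0.707107 = 531.4 N.
ΣF_y = 0: O_y + T·sin45° − 1200 = 0 → O_y = 1200 − 751.553 × 0.707107 = 668.6 N.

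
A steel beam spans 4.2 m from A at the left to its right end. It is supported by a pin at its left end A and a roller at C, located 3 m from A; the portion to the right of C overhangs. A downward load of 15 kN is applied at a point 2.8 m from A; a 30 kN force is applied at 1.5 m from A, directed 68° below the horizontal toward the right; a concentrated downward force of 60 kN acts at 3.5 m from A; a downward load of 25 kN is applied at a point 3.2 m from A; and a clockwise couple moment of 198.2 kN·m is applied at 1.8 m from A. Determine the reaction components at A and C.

ΣM about A: C_y·3 − 15·2.8 − 30·sin68°·1.5 − 60·3.5 − 25·3.2 − 198.2 = 0 → C_y = 571.923/3 = 190.641 ≈ 190.6 kN.
ΣF_y = 0: A_y + 190.641 − 15 − 30·sin68° − 60 − 25 = 0 → A_y = -62.83 kN.
ΣF_x = 0: A_x + 30·cos68° = 0 → A_x = -11.24 kN.

A_x = -11.24 kN, A_y = -62.83 kN, C_y = 190.6 kN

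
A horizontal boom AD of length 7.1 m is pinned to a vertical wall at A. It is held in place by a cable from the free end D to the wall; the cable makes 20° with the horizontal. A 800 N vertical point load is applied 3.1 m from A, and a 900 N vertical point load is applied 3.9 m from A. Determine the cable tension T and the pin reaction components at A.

ΣM about A: T·sin20°·7.1 − 800·3.1 − 900·3.9 = 0 → T = 5990/(7.1·0.34202) = 2466.7 ≈ 2467 N.
ΣF_x = 0: A_x − T·cos20° = 0 → A_x = 2466.7 × 0.939693 = 2318 N.
ΣF_y = 0: A_y + T·sin20° − 800 − 900 = 0 → A_y = 1700 − 2466.7 × 0.34202 = 856.3 N.

T = 2467 N, A_x = 2318 N, A_y = 856.3 N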